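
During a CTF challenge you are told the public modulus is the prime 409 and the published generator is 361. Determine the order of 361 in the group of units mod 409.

68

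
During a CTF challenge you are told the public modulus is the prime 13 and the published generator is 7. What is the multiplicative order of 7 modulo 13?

12

ord(7) | φ(13) = 13 − 1 = 12 = 2^2 · 3.
Divisors of 12: 1, 2, 3, 4, 6, 12.
Compute 7^d (mod 13) for the divisors d until we hit 1:
7^1 ≡ 7 (mod 13)
7^2 ≡ 10 (mod 13)
7^3 ≡ 5 (mod 13)
7^4 ≡ 9 (mod 13)
7^6 ≡ 12 (mod 13)
7^12 ≡ 1 (mod 13) ✓
Therefore the multiplicative order of 7 modulo 13 is 12.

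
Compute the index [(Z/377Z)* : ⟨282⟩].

4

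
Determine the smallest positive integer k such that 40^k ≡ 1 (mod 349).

348

The order of 40 must divide φ(349) = 349 − 1 = 348 = 2^2 · 3 · 29.
Divisors of 348: 1, 2, 3, 4, 6, 12, 29, 58, 87, 116, 174, 348.
Evaluate successive powers at the divisors of 348:
40^1 ≡ 40 (mod 349)
40^2 ≡ 204 (mod 349)
40^3 ≡ 133 (mod 349)
40^4 ≡ 85 (mod 349)
40^6 ≡ 239 (mod 349)
40^12 ≡ 234 (mod 349)
40^29 ≡ 189 (mod 349)
40^58 ≡ 123 (mod 349)
40^87 ≡ 213 (mod 349)
40^116 ≡ 122 (mod 349)
40^174 ≡ 348 (mod 349)
40^348 ≡ 1 (mod 349) ✓
So ord_349(40) = 348.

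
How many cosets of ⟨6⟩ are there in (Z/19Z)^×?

2

By Lagrange's theorem, ord_19(6) divides φ(19) = 19 − 1 = 18 = 2 · 3^2.
Divisors of 18: 1, 2, 3, 6, 9, 18.
Evaluate successive powers at the divisors of 18:
6^1 ≡ 6 (mod 19)
6^2 ≡ 17 (mod 19)
6^3 ≡ 7 (mod 19)
6^6 ≡ 11 (mod 19)
6^9 ≡ 1 (mod 19) ✓
The order of 6 is 9, so the subgroup it generates has 9 elements.
The index is φ(19) / ord(6) = 18 / 9 = 2.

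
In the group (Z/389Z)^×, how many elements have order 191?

φ(389) = 389 − 1 = 388 = 2^2 · 97.
Since (Z/389Z)^× is cyclic of order 388, the number of elements of order d is φ(d) when d | 388 and 0 otherwise.
191 does not divide 388, so no element of (Z/389Z)^× has order 191.

0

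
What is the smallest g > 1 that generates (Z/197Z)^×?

2

φ(197) = 197 − 1 = 196 = 2^2 · 7^2.
Test candidates g = 2, 3, … against the prime factors q ∈ {2, 7} of φ(197): g is a generator iff g^(196/q) ≢ 1 for every such q.
g = 2: 2^98 ≡ 196; 2^28 ≡ 104 — none is 1, so 2 is a primitive root.
So 2 is the smallest generator of (Z/197Z)^×.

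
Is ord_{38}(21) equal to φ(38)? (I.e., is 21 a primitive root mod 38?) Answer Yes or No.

Yes

φ(38) = φ(2)·φ(19) = 1·18 = 18 = 2 · 3^2.
Test 21^(18/q) mod 38 for each prime factor q of 18:
21^9 ≡ 37 (mod 38)  [q = 2: ≢ 1 ✓]
21^6 ≡ 7 (mod 38)  [q = 3: ≢ 1 ✓]
All checks pass, so 21 has order 18 and is a primitive root modulo 38.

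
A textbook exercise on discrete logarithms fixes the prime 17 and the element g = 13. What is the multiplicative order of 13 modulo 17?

The order of 13 must divide φ(17) = 17 − 1 = 16 = 2^4.
Divisors of 16: 1, 2, 4, 8, 16.
Evaluate successive powers at the divisors of 16:
13^1 ≡ 13 (mod 17)
13^2 ≡ 16 (mod 17)
13^4 ≡ 1 (mod 17) ✓
Hence ord(13) = 4.

4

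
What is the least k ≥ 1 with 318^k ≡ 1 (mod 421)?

By Lagrange's theorem, ord_421(318) divides φ(421) = 421 − 1 = 420 = 2^2 · 3 · 5 · 7.
Divisors of 420: 1, 2, 3, 4, 5, 6, 7, 10, 12, 14, 15, 20, 21, 28, 30, 35, 42, 60, 70, 84, 105, 140, 210, 420.
Test each divisor d:
318^1 ≡ 318 (mod 421)
318^2 ≡ 84 (mod 421)
318^3 ≡ 189 (mod 421)
318^4 ≡ 320 (mod 421)
318^5 ≡ 299 (mod 421)
318^6 ≡ 357 (mod 421)
318^7 ≡ 277 (mod 421)
318^10 ≡ 149 (mod 421)
318^12 ≡ 307 (mod 421)
318^14 ≡ 107 (mod 421)
318^15 ≡ 346 (mod 421)
318^20 ≡ 309 (mod 421)
318^21 ≡ 169 (mod 421)
318^28 ≡ 82 (mod 421)
318^30 ≡ 152 (mod 421)
318^35 ≡ 401 (mod 421)
318^42 ≡ 354 (mod 421)
318^60 ≡ 370 (mod 421)
318^70 ≡ 400 (mod 421)
318^84 ≡ 279 (mod 421)
318^105 ≡ 420 (mod 421)
318^140 ≡ 20 (mod 421)
318^210 ≡ 1 (mod 421) ✓
So ord_421(318) = 210.

210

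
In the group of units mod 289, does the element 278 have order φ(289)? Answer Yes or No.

φ(289) = φ(17^2) = 17·(17−1) = 272 = 2^4 · 17.
278 is a primitive root mod 289 iff 278^(φ(289)/q) ≢ 1 for every prime q | φ(289), i.e. q ∈ {2, 17}.
278^136 ≡ 288 (mod 289)  [q = 2: ≢ 1 ✓]
278^16 ≡ 154 (mod 289)  [q = 17: ≢ 1 ✓]
All checks pass, so 278 has order 272 and is a primitive root modulo 289.

Yes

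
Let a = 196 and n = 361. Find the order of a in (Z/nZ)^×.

171

ord(196) | φ(361) = φ(19^2) = 19·(19−1) = 342 = 2 · 3^2 · 19.
Divisors of 342: 1, 2, 3, 6, 9, 18, 19, 38, 57, 114, 171, 342.
Compute 196^d (mod 361) for the divisors d until we hit 1:
196^1 ≡ 196 (mod 361)
196^2 ≡ 150 (mod 361)
196^3 ≡ 159 (mod 361)
196^6 ≡ 11 (mod 361)
196^9 ≡ 305 (mod 361)
196^18 ≡ 248 (mod 361)
196^19 ≡ 234 (mod 361)
196^38 ≡ 245 (mod 361)
196^57 ≡ 292 (mod 361)
196^114 ≡ 68 (mod 361)
196^171 ≡ 1 (mod 361) ✓
Hence ord(196) = 171.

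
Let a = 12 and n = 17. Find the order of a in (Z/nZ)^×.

16

ord(12) | φ(17) = 17 − 1 = 16 = 2^4.
Divisors of 16: 1, 2, 4, 8, 16.
Test each divisor d:
12^1 ≡ 12
12^2 ≡ 8
12^4 ≡ 13
12^8 ≡ 16
12^16 ≡ 1
The smallest such exponent is 16, so the order of 12 is 16.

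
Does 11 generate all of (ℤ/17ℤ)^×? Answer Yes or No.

Yes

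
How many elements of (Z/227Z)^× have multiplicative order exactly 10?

φ(227) = 227 − 1 = 226 = 2 · 113.
(Z/227Z)^× is cyclic (|G| = 226); a cyclic group of order m has exactly φ(d) elements of each order d | m, and none otherwise.
Since 10 ∤ 226, the count is 0.

0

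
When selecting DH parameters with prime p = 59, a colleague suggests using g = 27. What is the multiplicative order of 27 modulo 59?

Since 27 ∈ (Z/59Z)^×, its order divides φ(59) = 59 − 1 = 58 = 2 · 29.
Divisors of 58: 1, 2, 29, 58.
Test each divisor d:
27^1 ≡ 27
27^2 ≡ 21
27^29 ≡ 1
The smallest such exponent is 29, so the order of 27 is 29.

29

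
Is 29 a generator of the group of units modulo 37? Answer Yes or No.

No

φ(37) = 37 − 1 = 36 = 2^2 · 3^2.
It suffices to check that the order of 29 is not a proper divisor of 36: compute 29^(36/q) for q ∈ {2, 3}.
29^18 ≡ 36 (mod 37)  [q = 2: ≢ 1 ✓]
29^12 ≡ 1 (mod 37)  [q = 3: ≡ 1 ✗]
Since 29^12 ≡ 1, the order of 29 divides 12 < 36, so 29 is not a primitive root.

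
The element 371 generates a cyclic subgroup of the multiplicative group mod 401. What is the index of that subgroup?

The order of 371 must divide φ(401) = 401 − 1 = 400 = 2^4 · 5^2.
Divisors of 400: 1, 2, 4, 5, 8, 10, 16, 20, 25, 40, 50, 80, 100, 200, 400.
Evaluate successive powers at the divisors of 400:
371^1 ≡ 371 (mod 401)
371^2 ≡ 98 (mod 401)
371^4 ≡ 381 (mod 401)
371^5 ≡ 199 (mod 401)
371^8 ≡ 400 (mod 401)
371^10 ≡ 303 (mod 401)
371^16 ≡ 1 (mod 401) ✓
The order of 371 is 16, so the subgroup it generates has 16 elements.
The index is φ(401) / ord(371) = 400 / 16 = 25.

25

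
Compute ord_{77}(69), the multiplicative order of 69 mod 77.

Since 69 ∈ (Z/77Z)^×, its order divides φ(77) = φ(7·11) = (7−1)·(11−1) = 6·10 = 60 = 2^2 · 3 · 5.
Divisors of 60: 1, 2, 3, 4, 5, 6, 10, 12, 15, 20, 30, 60.
Compute 69^d (mod 77) for the divisors d until we hit 1:
69^1 ≡ 69 (mod 77)
69^2 ≡ 64 (mod 77)
69^3 ≡ 27 (mod 77)
69^4 ≡ 15 (mod 77)
69^5 ≡ 34 (mod 77)
69^6 ≡ 36 (mod 77)
69^10 ≡ 1 (mod 77) ✓
So ord_77(69) = 10.

10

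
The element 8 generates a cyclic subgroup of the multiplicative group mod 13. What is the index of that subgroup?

The order of 8 must divide φ(13) = 13 − 1 = 12 = 2^2 · 3.
Divisors of 12: 1, 2, 3, 4, 6, 12.
Evaluate successive powers at the divisors of 12:
8^1 ≡ 8
8^2 ≡ 12
8^3 ≡ 5
8^4 ≡ 1
So ord_13(8) = 4, hence |⟨8⟩| = 4.
[(Z/13Z)^× : ⟨8⟩] = 12/4 = 3.

3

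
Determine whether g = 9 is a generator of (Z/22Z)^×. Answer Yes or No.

No

φ(22) = φ(2)·φ(11) = 1·10 = 10 = 2 · 5.
Test 9^(10/q) mod 22 for each prime factor q of 10:
9^5 ≡ 1 (mod 22)  [q = 2: ≡ 1 ✗]
9^2 ≡ 15 (mod 22)  [q = 5: ≢ 1 ✓]
9^5 ≡ 1 shows ord(9) | 5, strictly less than φ(22); not a primitive root.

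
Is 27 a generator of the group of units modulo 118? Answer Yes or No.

No

φ(118) = φ(2)·φ(59) = 1·58 = 58 = 2 · 29.
Test 27^(58/q) mod 118 for each prime factor q of 58:
27^29 ≡ 1 (mod 118)  [q = 2: ≡ 1 ✗]
27^2 ≡ 21 (mod 118)  [q = 29: ≢ 1 ✓]
Since 27^29 ≡ 1, the order of 27 divides 29 < 58, so 27 is not a primitive root.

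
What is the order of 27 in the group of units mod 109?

9

ord(27) | φ(109) = 109 − 1 = 108 = 2^2 · 3^3.
Divisors of 108: 1, 2, 3, 4, 6, 9, 12, 18, 27, 36, 54, 108.
Compute 27^d (mod 109) for the divisors d until we hit 1:
27^1 ≡ 27 (mod 109)
27^2 ≡ 75 (mod 109)
27^3 ≡ 63 (mod 109)
27^4 ≡ 66 (mod 109)
27^6 ≡ 45 (mod 109)
27^9 ≡ 1 (mod 109) ✓
The smallest such exponent is 9, so the order of 27 is 9.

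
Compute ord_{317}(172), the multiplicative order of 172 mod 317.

158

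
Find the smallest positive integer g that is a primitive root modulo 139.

2

φ(139) = 139 − 1 = 138 = 2 · 3 · 23.
Test candidates g = 2, 3, … against the prime factors q ∈ {2, 3, 23} of φ(139): g is a generator iff g^(138/q) ≢ 1 for every such q.
g = 2: 2^69 ≡ 138; 2^46 ≡ 96; 2^6 ≡ 64 — none is 1, so 2 is a primitive root.
So 2 is the smallest generator of (Z/139Z)^×.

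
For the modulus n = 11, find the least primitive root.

φ(11) = 11 − 1 = 10 = 2 · 5.
Test candidates g = 2, 3, … against the prime factors q ∈ {2, 5} of φ(11): g is a generator iff g^(10/q) ≢ 1 for every such q.
g = 2: 2^5 ≡ 10; 2^2 ≡ 4 — none is 1, so 2 is a primitive root.
The smallest primitive root modulo 11 is 2.

2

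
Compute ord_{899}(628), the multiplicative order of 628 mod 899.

140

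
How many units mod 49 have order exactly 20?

φ(49) = φ(7^2) = 7·(7−1) = 42 = 2 · 3 · 7.
(Z/49Z)^× is cyclic (|G| = 42); a cyclic group of order m has exactly φ(d) elements of each order d | m, and none otherwise.
Since 20 ∤ 42, the count is 0.

0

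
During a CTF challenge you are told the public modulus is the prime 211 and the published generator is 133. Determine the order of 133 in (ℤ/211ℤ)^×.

Since 133 ∈ (Z/211Z)^×, its order divides φ(211) = 211 − 1 = 210 = 2 · 3 · 5 · 7.
Divisors of 210: 1, 2, 3, 5, 6, 7, 10, 14, 15, 21, 30, 35, 42, 70, 105, 210.
Test each divisor d:
133^1 ≡ 133
133^2 ≡ 176
133^3 ≡ 198
133^5 ≡ 33
133^6 ≡ 169
133^7 ≡ 111
133^10 ≡ 34
133^14 ≡ 83
133^15 ≡ 67
133^21 ≡ 140
133^30 ≡ 58
133^35 ≡ 15
133^42 ≡ 188
133^70 ≡ 14
133^105 ≡ 210
133^210 ≡ 1
The smallest such exponent is 210, so the order of 133 is 210.

210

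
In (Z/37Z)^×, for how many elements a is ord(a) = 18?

6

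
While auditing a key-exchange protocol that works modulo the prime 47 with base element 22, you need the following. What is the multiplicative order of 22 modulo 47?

46

The order of 22 must divide φ(47) = 47 − 1 = 46 = 2 · 23.
Divisors of 46: 1, 2, 23, 46.
Evaluate successive powers at the divisors of 46:
22^1 ≡ 22 (mod 47)
22^2 ≡ 14 (mod 47)
22^23 ≡ 46 (mod 47)
22^46 ≡ 1 (mod 47) ✓
So ord_47(22) = 46.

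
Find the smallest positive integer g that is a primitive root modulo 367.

φ(367) = 367 − 1 = 366 = 2 · 3 · 61.
g is a primitive root iff g^(366/q) ≢ 1 (mod 367) for each prime q ∈ {2, 3, 61}.
g = 2: 2^183 ≡ 1 — hits 1, so not a primitive root.
g = 3: 3^183 ≡ 366; 3^122 ≡ 1 — hits 1, so not a primitive root.
g = 4: 4^183 ≡ 1 — hits 1, so not a primitive root.
g = 5: 5^183 ≡ 366; 5^122 ≡ 1 — hits 1, so not a primitive root.
g = 6: 6^183 ≡ 366; 6^122 ≡ 283; 6^6 ≡ 47 — none is 1, so 6 is a primitive root.
Hence the least primitive root of 367 is 6.

6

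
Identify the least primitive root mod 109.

6

φ(109) = 109 − 1 = 108 = 2^2 · 3^3.
Test candidates g = 2, 3, … against the prime factors q ∈ {2, 3} of φ(109): g is a generator iff g^(108/q) ≢ 1 for every such q.
g = 2: 2^54 ≡ 108; 2^36 ≡ 1 — hits 1, so not a primitive root.
g = 3: 3^54 ≡ 1 — hits 1, so not a primitive root.
g = 4: 4^54 ≡ 1 — hits 1, so not a primitive root.
g = 5: 5^54 ≡ 1 — hits 1, so not a primitive root.
g = 6: 6^54 ≡ 108; 6^36 ≡ 63 — none is 1, so 6 is a primitive root.
So 6 is the smallest generator of (Z/109Z)^×.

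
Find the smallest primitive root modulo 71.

7

φ(71) = 71 − 1 = 70 = 2 · 5 · 7.
g is a primitive root iff g^(70/q) ≢ 1 (mod 71) for each prime q ∈ {2, 5, 7}.
g = 2: 2^35 ≡ 1 — hits 1, so not a primitive root.
g = 3: 3^35 ≡ 1 — hits 1, so not a primitive root.
g = 4: 4^35 ≡ 1 — hits 1, so not a primitive root.
g = 5: 5^35 ≡ 1 — hits 1, so not a primitive root.
g = 6: 6^35 ≡ 1 — hits 1, so not a primitive root.
g = 7: 7^35 ≡ 70; 7^14 ≡ 54; 7^10 ≡ 45 — none is 1, so 7 is a primitive root.
The smallest primitive root modulo 71 is 7.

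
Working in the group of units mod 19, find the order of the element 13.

By Lagrange's theorem, ord_19(13) divides φ(19) = 19 − 1 = 18 = 2 · 3^2.
Divisors of 18: 1, 2, 3, 6, 9, 18.
Evaluate successive powers at the divisors of 18:
13^1 ≡ 13
13^2 ≡ 17
13^3 ≡ 12
13^6 ≡ 11
13^9 ≡ 18
13^18 ≡ 1
The smallest such exponent is 18, so the order of 13 is 18.

18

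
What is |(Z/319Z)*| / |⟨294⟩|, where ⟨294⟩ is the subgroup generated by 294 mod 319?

4

Since 294 ∈ (Z/319Z)^×, its order divides φ(319) = φ(11·29) = (11−1)·(29−1) = 10·28 = 280 = 2^3 · 5 · 7.
Divisors of 280: 1, 2, 4, 5, 7, 8, 10, 14, 20, 28, 35, 40, 56, 70, 140, 280.
Check 294^d mod 319 for each divisor in increasing order:
294^1 ≡ 294 (mod 319)
294^2 ≡ 306 (mod 319)
294^4 ≡ 169 (mod 319)
294^5 ≡ 241 (mod 319)
294^7 ≡ 57 (mod 319)
294^8 ≡ 170 (mod 319)
294^10 ≡ 23 (mod 319)
294^14 ≡ 59 (mod 319)
294^20 ≡ 210 (mod 319)
294^28 ≡ 291 (mod 319)
294^35 ≡ 318 (mod 319)
294^40 ≡ 78 (mod 319)
294^56 ≡ 146 (mod 319)
294^70 ≡ 1 (mod 319) ✓
The order of 294 is 70, so the subgroup it generates has 70 elements.
The index is φ(319) / ord(294) = 280 / 70 = 4.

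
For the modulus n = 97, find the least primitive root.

φ(97) = 97 − 1 = 96 = 2^5 · 3.
g is a primitive root iff g^(96/q) ≢ 1 (mod 97) for each prime q ∈ {2, 3}.
g = 2: 2^48 ≡ 1 — hits 1, so not a primitive root.
g = 3: 3^48 ≡ 1 — hits 1, so not a primitive root.
g = 4: 4^48 ≡ 1 — hits 1, so not a primitive root.
g = 5: 5^48 ≡ 96; 5^32 ≡ 35 — none is 1, so 5 is a primitive root.
So 5 is the smallest generator of (Z/97Z)^×.

5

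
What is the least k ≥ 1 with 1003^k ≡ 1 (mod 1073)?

36

The order of 1003 must divide φ(1073) = φ(29·37) = (29−1)·(37−1) = 28·36 = 1008 = 2^4 · 3^2 · 7.
Divisors of 1008: 1, 2, 3, 4, 6, 7, 8, 9, 12, 14, 16, 18, 21, 24, 28, 36, 42, 48, 56, 63, 72, 84, 112, 126, 144, 168, 252, 336, 504, 1008.
Test each divisor d:
1003^1 ≡ 1003 (mod 1073)
1003^2 ≡ 608 (mod 1073)
1003^3 ≡ 360 (mod 1073)
1003^4 ≡ 552 (mod 1073)
1003^6 ≡ 840 (mod 1073)
1003^7 ≡ 215 (mod 1073)
1003^8 ≡ 1045 (mod 1073)
1003^9 ≡ 887 (mod 1073)
1003^12 ≡ 639 (mod 1073)
1003^14 ≡ 86 (mod 1073)
1003^16 ≡ 784 (mod 1073)
1003^18 ≡ 260 (mod 1073)
1003^21 ≡ 249 (mod 1073)
1003^24 ≡ 581 (mod 1073)
1003^28 ≡ 958 (mod 1073)
1003^36 ≡ 1 (mod 1073) ✓
The smallest such exponent is 36, so the order of 1003 is 36.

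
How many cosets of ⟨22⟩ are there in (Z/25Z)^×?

ord(22) | φ(25) = φ(5^2) = 5·(5−1) = 20 = 2^2 · 5.
Divisors of 20: 1, 2, 4, 5, 10, 20.
Test each divisor d:
22^1 ≡ 22 (mod 25)
22^2 ≡ 9 (mod 25)
22^4 ≡ 6 (mod 25)
22^5 ≡ 7 (mod 25)
22^10 ≡ 24 (mod 25)
22^20 ≡ 1 (mod 25) ✓
Thus |⟨22⟩| = ord(22) = 20.
[(Z/25Z)^× : ⟨22⟩] = 20/20 = 1.

1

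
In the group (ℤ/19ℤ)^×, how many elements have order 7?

φ(19) = 19 − 1 = 18 = 2 · 3^2.
In a cyclic group of order 18, there are φ(d) elements of order d for each divisor d of 18, and zero for non-divisors.
Here 18 is not a multiple of 7, so there are no elements of order 7.

0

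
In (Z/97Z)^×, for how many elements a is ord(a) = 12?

φ(97) = 97 − 1 = 96 = 2^5 · 3.
In a cyclic group of order 96, there are φ(d) elements of order d for each divisor d of 96, and zero for non-divisors.
12 = 2^2 · 3 divides 96, and φ(12) = 4.

4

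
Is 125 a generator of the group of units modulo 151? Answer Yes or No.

No

φ(151) = 151 − 1 = 150 = 2 · 3 · 5^2.
125 is a primitive root mod 151 iff 125^(φ(151)/q) ≢ 1 for every prime q | φ(151), i.e. q ∈ {2, 3, 5}.
125^75 ≡ 1 (mod 151)  [q = 2: ≡ 1 ✗]
125^50 ≡ 1 (mod 151)  [q = 3: ≡ 1 ✗]
125^30 ≡ 59 (mod 151)  [q = 5: ≢ 1 ✓]
Since 125^75 ≡ 1, the order of 125 divides 75 < 150, so 125 is not a primitive root.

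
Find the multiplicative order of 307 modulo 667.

The order of 307 must divide φ(667) = φ(23·29) = (23−1)·(29−1) = 22·28 = 616 = 2^3 · 7 · 11.
Divisors of 616: 1, 2, 4, 7, 8, 11, 14, 22, 28, 44, 56, 77, 88, 154, 308, 616.
Compute 307^d (mod 667) for the divisors d until we hit 1:
307^1 ≡ 307
307^2 ≡ 202
307^4 ≡ 117
307^7 ≡ 12
307^8 ≡ 349
307^11 ≡ 70
307^14 ≡ 144
307^22 ≡ 231
307^28 ≡ 59
307^44 ≡ 1
So ord_667(307) = 44.

44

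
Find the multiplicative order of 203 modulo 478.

ord(203) | φ(478) = φ(2)·φ(239) = 1·238 = 238 = 2 · 7 · 17.
Divisors of 238: 1, 2, 7, 14, 17, 34, 119, 238.
Evaluate successive powers at the divisors of 238:
203^1 ≡ 203
203^2 ≡ 101
203^7 ≡ 291
203^14 ≡ 75
203^17 ≡ 477
203^34 ≡ 1
So ord_478(203) = 34.

34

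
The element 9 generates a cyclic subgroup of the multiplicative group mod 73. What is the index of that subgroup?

By Lagrange's theorem, ord_73(9) divides φ(73) = 73 − 1 = 72 = 2^3 · 3^2.
Divisors of 72: 1, 2, 3, 4, 6, 8, 9, 12, 18, 24, 36, 72.
Evaluate successive powers at the divisors of 72:
9^1 ≡ 9 (mod 73)
9^2 ≡ 8 (mod 73)
9^3 ≡ 72 (mod 73)
9^4 ≡ 64 (mod 73)
9^6 ≡ 1 (mod 73) ✓
So ord_73(9) = 6, hence |⟨9⟩| = 6.
[(Z/73Z)^× : ⟨9⟩] = 72/6 = 12.

12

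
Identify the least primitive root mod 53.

2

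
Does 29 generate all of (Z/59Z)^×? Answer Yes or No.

No

φ(59) = 59 − 1 = 58 = 2 · 29.
Test 29^(58/q) mod 59 for each prime factor q of 58:
29^29 ≡ 1 (mod 59)  [q = 2: ≡ 1 ✗]
29^2 ≡ 15 (mod 59)  [q = 29: ≢ 1 ✓]
29^29 ≡ 1 shows ord(29) | 29, strictly less than φ(59); not a primitive root.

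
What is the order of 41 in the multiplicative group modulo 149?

The order of 41 must divide φ(149) = 149 − 1 = 148 = 2^2 · 37.
Divisors of 148: 1, 2, 4, 37, 74, 148.
Evaluate successive powers at the divisors of 148:
41^1 ≡ 41
41^2 ≡ 42
41^4 ≡ 125
41^37 ≡ 105
41^74 ≡ 148
41^148 ≡ 1
Therefore the multiplicative order of 41 modulo 149 is 148.

148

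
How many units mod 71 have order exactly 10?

φ(71) = 71 − 1 = 70 = 2 · 5 · 7.
In a cyclic group of order 70, there are φ(d) elements of order d for each divisor d of 70, and zero for non-divisors.
10 = 2 · 5 divides 70, and φ(10) = 4.

4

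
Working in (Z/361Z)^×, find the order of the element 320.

ord(320) | φ(361) = φ(19^2) = 19·(19−1) = 342 = 2 · 3^2 · 19.
Divisors of 342: 1, 2, 3, 6, 9, 18, 19, 38, 57, 114, 171, 342.
Check 320^d mod 361 for each divisor in increasing order:
320^1 ≡ 320
320^2 ≡ 237
320^3 ≡ 30
320^6 ≡ 178
320^9 ≡ 286
320^18 ≡ 210
320^19 ≡ 54
320^38 ≡ 28
320^57 ≡ 68
320^114 ≡ 292
320^171 ≡ 1
Hence ord(320) = 171.

171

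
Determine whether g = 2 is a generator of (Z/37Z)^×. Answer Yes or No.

φ(37) = 37 − 1 = 36 = 2^2 · 3^2.
It suffices to check that the order of 2 is not a proper divisor of 36: compute 2^(36/q) for q ∈ {2, 3}.
2^18 ≡ 36 (mod 37)  [q = 2: ≢ 1 ✓]
2^12 ≡ 26 (mod 37)  [q = 3: ≢ 1 ✓]
Every test exponent gives a nontrivial residue, hence 2 generates the full group.

Yes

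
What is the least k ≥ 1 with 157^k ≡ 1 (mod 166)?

82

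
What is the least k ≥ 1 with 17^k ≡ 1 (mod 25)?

The order of 17 must divide φ(25) = φ(5^2) = 5·(5−1) = 20 = 2^2 · 5.
Divisors of 20: 1, 2, 4, 5, 10, 20.
Test each divisor d:
17^1 ≡ 17 (mod 25)
17^2 ≡ 14 (mod 25)
17^4 ≡ 21 (mod 25)
17^5 ≡ 7 (mod 25)
17^10 ≡ 24 (mod 25)
17^20 ≡ 1 (mod 25) ✓
So ord_25(17) = 20.

20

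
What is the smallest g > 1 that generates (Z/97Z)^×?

φ(97) = 97 − 1 = 96 = 2^5 · 3.
g is a primitive root iff g^(96/q) ≢ 1 (mod 97) for each prime q ∈ {2, 3}.
g = 2: 2^48 ≡ 1 — hits 1, so not a primitive root.
g = 3: 3^48 ≡ 1 — hits 1, so not a primitive root.
g = 4: 4^48 ≡ 1 — hits 1, so not a primitive root.
g = 5: 5^48 ≡ 96; 5^32 ≡ 35 — none is 1, so 5 is a primitive root.
So 5 is the smallest generator of (Z/97Z)^×.

5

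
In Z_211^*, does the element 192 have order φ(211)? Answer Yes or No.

No

φ(211) = 211 − 1 = 210 = 2 · 3 · 5 · 7.
An element g generates (Z/211Z)^× iff g^(210/q) ≢ 1 (mod 211) for each prime q ∈ {2, 3, 5, 7}.
192^105 ≡ 210 (mod 211)  [q = 2: ≢ 1 ✓]
192^70 ≡ 196 (mod 211)  [q = 3: ≢ 1 ✓]
192^42 ≡ 71 (mod 211)  [q = 5: ≢ 1 ✓]
192^30 ≡ 1 (mod 211)  [q = 7: ≡ 1 ✗]
The check at q = 7 fails, so 192 generates a proper subgroup.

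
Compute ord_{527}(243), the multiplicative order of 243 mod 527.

48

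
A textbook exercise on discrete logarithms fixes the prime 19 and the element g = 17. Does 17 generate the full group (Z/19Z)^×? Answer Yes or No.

No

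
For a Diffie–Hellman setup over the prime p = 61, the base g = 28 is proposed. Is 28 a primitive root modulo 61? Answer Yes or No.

No

φ(61) = 61 − 1 = 60 = 2^2 · 3 · 5.
An element g generates (Z/61Z)^× iff g^(60/q) ≢ 1 (mod 61) for each prime q ∈ {2, 3, 5}.
28^30 ≡ 60 (mod 61)  [q = 2: ≢ 1 ✓]
28^20 ≡ 1 (mod 61)  [q = 3: ≡ 1 ✗]
28^12 ≡ 9 (mod 61)  [q = 5: ≢ 1 ✓]
Since 28^20 ≡ 1, the order of 28 divides 20 < 60, so 28 is not a primitive root.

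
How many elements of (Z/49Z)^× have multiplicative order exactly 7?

6

φ(49) = φ(7^2) = 7·(7−1) = 42 = 2 · 3 · 7.
Since (Z/49Z)^× is cyclic of order 42, the number of elements of order d is φ(d) when d | 42 and 0 otherwise.
7 | 42, and φ(7) = 7 − 1 = 6.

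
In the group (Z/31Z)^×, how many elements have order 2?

φ(31) = 31 − 1 = 30 = 2 · 3 · 5.
(Z/31Z)^× is cyclic (|G| = 30); a cyclic group of order m has exactly φ(d) elements of each order d | m, and none otherwise.
2 | 30, and φ(2) = 2 − 1 = 1.

1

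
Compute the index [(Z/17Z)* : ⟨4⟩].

4

Since 4 ∈ (Z/17Z)^×, its order divides φ(17) = 17 − 1 = 16 = 2^4.
Divisors of 16: 1, 2, 4, 8, 16.
Check 4^d mod 17 for each divisor in increasing order:
4^1 ≡ 4 (mod 17)
4^2 ≡ 16 (mod 17)
4^4 ≡ 1 (mod 17) ✓
So ord_17(4) = 4, hence |⟨4⟩| = 4.
Index = |(Z/17Z)^×| / |⟨4⟩| = 16 / 4 = 4.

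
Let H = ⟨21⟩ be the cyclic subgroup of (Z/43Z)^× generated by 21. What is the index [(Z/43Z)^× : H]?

Since 21 ∈ (Z/43Z)^×, its order divides φ(43) = 43 − 1 = 42 = 2 · 3 · 7.
Divisors of 42: 1, 2, 3, 6, 7, 14, 21, 42.
Test each divisor d:
21^1 ≡ 21
21^2 ≡ 11
21^3 ≡ 16
21^6 ≡ 41
21^7 ≡ 1
The order of 21 is 7, so the subgroup it generates has 7 elements.
Index = |(Z/43Z)^×| / |⟨21⟩| = 42 / 7 = 6.

6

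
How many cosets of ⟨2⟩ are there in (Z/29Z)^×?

1

ord(2) | φ(29) = 29 − 1 = 28 = 2^2 · 7.
Divisors of 28: 1, 2, 4, 7, 14, 28.
Compute 2^d (mod 29) for the divisors d until we hit 1:
2^1 ≡ 2 (mod 29)
2^2 ≡ 4 (mod 29)
2^4 ≡ 16 (mod 29)
2^7 ≡ 12 (mod 29)
2^14 ≡ 28 (mod 29)
2^28 ≡ 1 (mod 29) ✓
So ord_29(2) = 28, hence |⟨2⟩| = 28.
[(Z/29Z)^× : ⟨2⟩] = 28/28 = 1.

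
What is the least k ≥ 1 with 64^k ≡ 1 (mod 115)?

22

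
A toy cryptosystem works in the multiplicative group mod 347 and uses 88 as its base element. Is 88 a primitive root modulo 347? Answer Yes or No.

φ(347) = 347 − 1 = 346 = 2 · 173.
Test 88^(346/q) mod 347 for each prime factor q of 346:
88^173 ≡ 346 (mod 347)  [q = 2: ≢ 1 ✓]
88^2 ≡ 110 (mod 347)  [q = 173: ≢ 1 ✓]
Every test exponent gives a nontrivial residue, hence 88 generates the full group.

Yes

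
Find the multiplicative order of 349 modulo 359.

By Lagrange's theorem, ord_359(349) divides φ(359) = 359 − 1 = 358 = 2 · 179.
Divisors of 358: 1, 2, 179, 358.
Compute 349^d (mod 359) for the divisors d until we hit 1:
349^1 ≡ 349
349^2 ≡ 100
349^179 ≡ 358
349^358 ≡ 1
So ord_359(349) = 358.

358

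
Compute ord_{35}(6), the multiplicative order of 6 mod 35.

2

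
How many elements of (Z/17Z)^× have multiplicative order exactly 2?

1

φ(17) = 17 − 1 = 16 = 2^4.
Since (Z/17Z)^× is cyclic of order 16, the number of elements of order d is φ(d) when d | 16 and 0 otherwise.
2 | 16, and φ(2) = 2 − 1 = 1.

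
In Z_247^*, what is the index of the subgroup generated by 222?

The order of 222 must divide φ(247) = φ(13·19) = (13−1)·(19−1) = 12·18 = 216 = 2^3 · 3^3.
Divisors of 216: 1, 2, 3, 4, 6, 8, 9, 12, 18, 24, 27, 36, 54, 72, 108, 216.
Test each divisor d:
222^1 ≡ 222
222^2 ≡ 131
222^3 ≡ 183
222^4 ≡ 118
222^6 ≡ 144
222^8 ≡ 92
222^9 ≡ 170
222^12 ≡ 235
222^18 ≡ 1
The order of 222 is 18, so the subgroup it generates has 18 elements.
Index = |(Z/247Z)^×| / |⟨222⟩| = 216 / 18 = 12.

12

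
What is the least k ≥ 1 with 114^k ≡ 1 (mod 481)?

18

Since 114 ∈ (Z/481Z)^×, its order divides φ(481) = φ(13·37) = (13−1)·(37−1) = 12·36 = 432 = 2^4 · 3^3.
Divisors of 432: 1, 2, 3, 4, 6, 8, 9, 12, 16, 18, 24, 27, 36, 48, 54, 72, 108, 144, 216, 432.
Check 114^d mod 481 for each divisor in increasing order:
114^1 ≡ 114 (mod 481)
114^2 ≡ 9 (mod 481)
114^3 ≡ 64 (mod 481)
114^4 ≡ 81 (mod 481)
114^6 ≡ 248 (mod 481)
114^8 ≡ 308 (mod 481)
114^9 ≡ 480 (mod 481)
114^12 ≡ 417 (mod 481)
114^16 ≡ 107 (mod 481)
114^18 ≡ 1 (mod 481) ✓
Therefore the multiplicative order of 114 modulo 481 is 18.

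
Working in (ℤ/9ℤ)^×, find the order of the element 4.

3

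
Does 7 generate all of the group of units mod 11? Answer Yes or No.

φ(11) = 11 − 1 = 10 = 2 · 5.
Test 7^(10/q) mod 11 for each prime factor q of 10:
7^5 ≡ 10 (mod 11)  [q = 2: ≢ 1 ✓]
7^2 ≡ 5 (mod 11)  [q = 5: ≢ 1 ✓]
Every test exponent gives a nontrivial residue, hence 7 generates the full group.

Yes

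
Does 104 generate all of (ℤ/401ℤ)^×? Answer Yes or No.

Yes

φ(401) = 401 − 1 = 400 = 2^4 · 5^2.
Test 104^(400/q) mod 401 for each prime factor q of 400:
104^200 ≡ 400 (mod 401)  [q = 2: ≢ 1 ✓]
104^80 ≡ 372 (mod 401)  [q = 5: ≢ 1 ✓]
All checks pass, so 104 has order 400 and is a primitive root modulo 401.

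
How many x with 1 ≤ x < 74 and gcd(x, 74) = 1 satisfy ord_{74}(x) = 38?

0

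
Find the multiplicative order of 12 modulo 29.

4

By Lagrange's theorem, ord_29(12) divides φ(29) = 29 − 1 = 28 = 2^2 · 7.
Divisors of 28: 1, 2, 4, 7, 14, 28.
Compute 12^d (mod 29) for the divisors d until we hit 1:
12^1 ≡ 12 (mod 29)
12^2 ≡ 28 (mod 29)
12^4 ≡ 1 (mod 29) ✓
So ord_29(12) = 4.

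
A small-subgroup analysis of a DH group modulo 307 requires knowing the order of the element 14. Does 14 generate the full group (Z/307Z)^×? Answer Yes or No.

Yes

φ(307) = 307 − 1 = 306 = 2 · 3^2 · 17.
14 is a primitive root mod 307 iff 14^(φ(307)/q) ≢ 1 for every prime q | φ(307), i.e. q ∈ {2, 3, 17}.
14^153 ≡ 306 (mod 307)  [q = 2: ≢ 1 ✓]
14^102 ≡ 17 (mod 307)  [q = 3: ≢ 1 ✓]
14^18 ≡ 280 (mod 307)  [q = 17: ≢ 1 ✓]
Every test exponent gives a nontrivial residue, hence 14 generates the full group.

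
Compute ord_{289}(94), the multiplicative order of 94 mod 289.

The order of 94 must divide φ(289) = φ(17^2) = 17·(17−1) = 272 = 2^4 · 17.
Divisors of 272: 1, 2, 4, 8, 16, 17, 34, 68, 136, 272.
Evaluate successive powers at the divisors of 272:
94^1 ≡ 94 (mod 289)
94^2 ≡ 166 (mod 289)
94^4 ≡ 101 (mod 289)
94^8 ≡ 86 (mod 289)
94^16 ≡ 171 (mod 289)
94^17 ≡ 179 (mod 289)
94^34 ≡ 251 (mod 289)
94^68 ≡ 288 (mod 289)
94^136 ≡ 1 (mod 289) ✓
So ord_289(94) = 136.

136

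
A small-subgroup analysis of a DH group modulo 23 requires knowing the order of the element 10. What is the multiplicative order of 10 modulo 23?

22

By Lagrange's theorem, ord_23(10) divides φ(23) = 23 − 1 = 22 = 2 · 11.
Divisors of 22: 1, 2, 11, 22.
Evaluate successive powers at the divisors of 22:
10^1 ≡ 10 (mod 23)
10^2 ≡ 8 (mod 23)
10^11 ≡ 22 (mod 23)
10^22 ≡ 1 (mod 23) ✓
Therefore the multiplicative order of 10 modulo 23 is 22.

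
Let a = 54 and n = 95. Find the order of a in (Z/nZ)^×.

The order of 54 must divide φ(95) = φ(5·19) = (5−1)·(19−1) = 4·18 = 72 = 2^3 · 3^2.
Divisors of 72: 1, 2, 3, 4, 6, 8, 9, 12, 18, 24, 36, 72.
Check 54^d mod 95 for each divisor in increasing order:
54^1 ≡ 54 (mod 95)
54^2 ≡ 66 (mod 95)
54^3 ≡ 49 (mod 95)
54^4 ≡ 81 (mod 95)
54^6 ≡ 26 (mod 95)
54^8 ≡ 6 (mod 95)
54^9 ≡ 39 (mod 95)
54^12 ≡ 11 (mod 95)
54^18 ≡ 1 (mod 95) ✓
Therefore the multiplicative order of 54 modulo 95 is 18.

18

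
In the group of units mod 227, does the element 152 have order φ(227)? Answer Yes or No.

Yes

φ(227) = 227 − 1 = 226 = 2 · 113.
Test 152^(226/q) mod 227 for each prime factor q of 226:
152^113 ≡ 226 (mod 227)  [q = 2: ≢ 1 ✓]
152^2 ≡ 177 (mod 227)  [q = 113: ≢ 1 ✓]
None equal 1, so ord_227(152) = 226: 152 is a primitive root.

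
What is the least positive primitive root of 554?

5

φ(554) = φ(2)·φ(277) = 1·276 = 276 = 2^2 · 3 · 23.
Test candidates g = 2, 3, … against the prime factors q ∈ {2, 3, 23} of φ(554): g is a generator iff g^(276/q) ≢ 1 for every such q.
g = 2: gcd(2, 554) = 2 > 1, not a unit — skip.
g = 3: 3^138 ≡ 1 — hits 1, so not a primitive root.
g = 4: gcd(4, 554) = 2 > 1, not a unit — skip.
g = 5: 5^138 ≡ 553; 5^92 ≡ 393; 5^12 ≡ 27 — none is 1, so 5 is a primitive root.
Hence the least primitive root of 554 is 5.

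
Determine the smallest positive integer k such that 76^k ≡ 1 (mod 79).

By Lagrange's theorem, ord_79(76) divides φ(79) = 79 − 1 = 78 = 2 · 3 · 13.
Divisors of 78: 1, 2, 3, 6, 13, 26, 39, 78.
Check 76^d mod 79 for each divisor in increasing order:
76^1 ≡ 76 (mod 79)
76^2 ≡ 9 (mod 79)
76^3 ≡ 52 (mod 79)
76^6 ≡ 18 (mod 79)
76^13 ≡ 55 (mod 79)
76^26 ≡ 23 (mod 79)
76^39 ≡ 1 (mod 79) ✓
The smallest such exponent is 39, so the order of 76 is 39.

39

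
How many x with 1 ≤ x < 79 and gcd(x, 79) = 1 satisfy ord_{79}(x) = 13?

12

φ(79) = 79 − 1 = 78 = 2 · 3 · 13.
Since (Z/79Z)^× is cyclic of order 78, the number of elements of order d is φ(d) when d | 78 and 0 otherwise.
13 | 78, and φ(13) = 13 − 1 = 12.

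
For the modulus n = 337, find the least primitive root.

10

φ(337) = 337 − 1 = 336 = 2^4 · 3 · 7.
Test candidates g = 2, 3, … against the prime factors q ∈ {2, 3, 7} of φ(337): g is a generator iff g^(336/q) ≢ 1 for every such q.
g = 2: 2^168 ≡ 1 — hits 1, so not a primitive root.
g = 3: 3^168 ≡ 1 — hits 1, so not a primitive root.
g = 4: 4^168 ≡ 1 — hits 1, so not a primitive root.
g = 5: 5^168 ≡ 336; 5^112 ≡ 1 — hits 1, so not a primitive root.
g = 6: 6^168 ≡ 1 — hits 1, so not a primitive root.
g = 7: 7^168 ≡ 1 — hits 1, so not a primitive root.
g = 8: 8^168 ≡ 1 — hits 1, so not a primitive root.
g = 9: 9^168 ≡ 1 — hits 1, so not a primitive root.
g = 10: 10^168 ≡ 336; 10^112 ≡ 128; 10^48 ≡ 175 — none is 1, so 10 is a primitive root.
The smallest primitive root modulo 337 is 10.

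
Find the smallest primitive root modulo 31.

3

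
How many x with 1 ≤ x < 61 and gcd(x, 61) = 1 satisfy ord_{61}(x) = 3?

φ(61) = 61 − 1 = 60 = 2^2 · 3 · 5.
(Z/61Z)^× is cyclic (|G| = 60); a cyclic group of order m has exactly φ(d) elements of each order d | m, and none otherwise.
3 | 60, and φ(3) = 3 − 1 = 2.

2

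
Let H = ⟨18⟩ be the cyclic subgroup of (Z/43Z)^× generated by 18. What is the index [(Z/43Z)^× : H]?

1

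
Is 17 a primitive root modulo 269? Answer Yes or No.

Yes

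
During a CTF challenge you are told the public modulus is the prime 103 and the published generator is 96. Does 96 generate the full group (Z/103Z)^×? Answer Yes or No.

φ(103) = 103 − 1 = 102 = 2 · 3 · 17.
It suffices to check that the order of 96 is not a proper divisor of 102: compute 96^(102/q) for q ∈ {2, 3, 17}.
96^51 ≡ 102 (mod 103)  [q = 2: ≢ 1 ✓]
96^34 ≡ 56 (mod 103)  [q = 3: ≢ 1 ✓]
96^6 ≡ 23 (mod 103)  [q = 17: ≢ 1 ✓]
All checks pass, so 96 has order 102 and is a primitive root modulo 103.

Yes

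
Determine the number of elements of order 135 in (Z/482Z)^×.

φ(482) = φ(2)·φ(241) = 1·240 = 240 = 2^4 · 3 · 5.
In a cyclic group of order 240, there are φ(d) elements of order d for each divisor d of 240, and zero for non-divisors.
135 does not divide 240, so no element of (Z/482Z)^× has order 135.

0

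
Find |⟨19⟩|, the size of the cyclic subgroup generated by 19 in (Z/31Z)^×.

15

Since 19 ∈ (Z/31Z)^×, its order divides φ(31) = 31 − 1 = 30 = 2 · 3 · 5.
Divisors of 30: 1, 2, 3, 5, 6, 10, 15, 30.
Compute 19^d (mod 31) for the divisors d until we hit 1:
19^1 ≡ 19 (mod 31)
19^2 ≡ 20 (mod 31)
19^3 ≡ 8 (mod 31)
19^5 ≡ 5 (mod 31)
19^6 ≡ 2 (mod 31)
19^10 ≡ 25 (mod 31)
19^15 ≡ 1 (mod 31) ✓
The smallest such exponent is 15, so the order of 19 is 15.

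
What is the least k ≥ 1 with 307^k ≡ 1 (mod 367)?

366

ord(307) | φ(367) = 367 − 1 = 366 = 2 · 3 · 61.
Divisors of 366: 1, 2, 3, 6, 61, 122, 183, 366.
Test each divisor d:
307^1 ≡ 307
307^2 ≡ 297
307^3 ≡ 163
307^6 ≡ 145
307^61 ≡ 84
307^122 ≡ 83
307^183 ≡ 366
307^366 ≡ 1
So ord_367(307) = 366.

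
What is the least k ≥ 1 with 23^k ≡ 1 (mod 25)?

ord(23) | φ(25) = φ(5^2) = 5·(5−1) = 20 = 2^2 · 5.
Divisors of 20: 1, 2, 4, 5, 10, 20.
Compute 23^d (mod 25) for the divisors d until we hit 1:
23^1 ≡ 23 (mod 25)
23^2 ≡ 4 (mod 25)
23^4 ≡ 16 (mod 25)
23^5 ≡ 18 (mod 25)
23^10 ≡ 24 (mod 25)
23^20 ≡ 1 (mod 25) ✓
The smallest such exponent is 20, so the order of 23 is 20.

20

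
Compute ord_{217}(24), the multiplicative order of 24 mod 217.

By Lagrange's theorem, ord_217(24) divides φ(217) = φ(7·31) = (7−1)·(31−1) = 6·30 = 180 = 2^2 · 3^2 · 5.
Divisors of 180: 1, 2, 3, 4, 5, 6, 9, 10, 12, 15, 18, 20, 30, 36, 45, 60, 90, 180.
Compute 24^d (mod 217) for the divisors d until we hit 1:
24^1 ≡ 24 (mod 217)
24^2 ≡ 142 (mod 217)
24^3 ≡ 153 (mod 217)
24^4 ≡ 200 (mod 217)
24^5 ≡ 26 (mod 217)
24^6 ≡ 190 (mod 217)
24^9 ≡ 209 (mod 217)
24^10 ≡ 25 (mod 217)
24^12 ≡ 78 (mod 217)
24^15 ≡ 216 (mod 217)
24^18 ≡ 64 (mod 217)
24^20 ≡ 191 (mod 217)
24^30 ≡ 1 (mod 217) ✓
The smallest such exponent is 30, so the order of 24 is 30.

30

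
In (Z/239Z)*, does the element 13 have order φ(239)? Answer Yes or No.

Yes

φ(239) = 239 − 1 = 238 = 2 · 7 · 17.
It suffices to check that the order of 13 is not a proper divisor of 238: compute 13^(238/q) for q ∈ {2, 7, 17}.
13^119 ≡ 238 (mod 239)  [q = 2: ≢ 1 ✓]
13^34 ≡ 24 (mod 239)  [q = 7: ≢ 1 ✓]
13^14 ≡ 51 (mod 239)  [q = 17: ≢ 1 ✓]
None equal 1, so ord_239(13) = 238: 13 is a primitive root.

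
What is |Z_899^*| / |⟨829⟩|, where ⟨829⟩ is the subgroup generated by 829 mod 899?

42

By Lagrange's theorem, ord_899(829) divides φ(899) = φ(29·31) = (29−1)·(31−1) = 28·30 = 840 = 2^3 · 3 · 5 · 7.
Divisors of 840: 1, 2, 3, 4, 5, 6, 7, 8, 10, 12, 14, 15, 20, 21, 24, 28, 30, 35, 40, 42, 56, 60, 70, 84, 105, 120, 140, 168, 210, 280, 420, 840.
Check 829^d mod 899 for each divisor in increasing order:
829^1 ≡ 829 (mod 899)
829^2 ≡ 405 (mod 899)
829^3 ≡ 418 (mod 899)
829^4 ≡ 407 (mod 899)
829^5 ≡ 278 (mod 899)
829^6 ≡ 318 (mod 899)
829^7 ≡ 215 (mod 899)
829^8 ≡ 233 (mod 899)
829^10 ≡ 869 (mod 899)
829^12 ≡ 436 (mod 899)
829^14 ≡ 376 (mod 899)
829^15 ≡ 650 (mod 899)
829^20 ≡ 1 (mod 899) ✓
So ord_899(829) = 20, hence |⟨829⟩| = 20.
Index = |(Z/899Z)^×| / |⟨829⟩| = 840 / 20 = 42.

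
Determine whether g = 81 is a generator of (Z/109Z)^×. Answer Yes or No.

No

φ(109) = 109 − 1 = 108 = 2^2 · 3^3.
An element g generates (Z/109Z)^× iff g^(108/q) ≢ 1 (mod 109) for each prime q ∈ {2, 3}.
81^54 ≡ 1 (mod 109)  [q = 2: ≡ 1 ✗]
81^36 ≡ 63 (mod 109)  [q = 3: ≢ 1 ✓]
The check at q = 2 fails, so 81 generates a proper subgroup.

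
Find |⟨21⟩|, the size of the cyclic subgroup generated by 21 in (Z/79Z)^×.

13

ord(21) | φ(79) = 79 − 1 = 78 = 2 · 3 · 13.
Divisors of 78: 1, 2, 3, 6, 13, 26, 39, 78.
Check 21^d mod 79 for each divisor in increasing order:
21^1 ≡ 21 (mod 79)
21^2 ≡ 46 (mod 79)
21^3 ≡ 18 (mod 79)
21^6 ≡ 8 (mod 79)
21^13 ≡ 1 (mod 79) ✓
Therefore the multiplicative order of 21 modulo 79 is 13.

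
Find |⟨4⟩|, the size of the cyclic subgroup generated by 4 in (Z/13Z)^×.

6

By Lagrange's theorem, ord_13(4) divides φ(13) = 13 − 1 = 12 = 2^2 · 3.
Divisors of 12: 1, 2, 3, 4, 6, 12.
Compute 4^d (mod 13) for the divisors d until we hit 1:
4^1 ≡ 4
4^2 ≡ 3
4^3 ≡ 12
4^4 ≡ 9
4^6 ≡ 1
Therefore the multiplicative order of 4 modulo 13 is 6.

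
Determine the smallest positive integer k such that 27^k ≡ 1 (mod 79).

26

By Lagrange's theorem, ord_79(27) divides φ(79) = 79 − 1 = 78 = 2 · 3 · 13.
Divisors of 78: 1, 2, 3, 6, 13, 26, 39, 78.
Evaluate successive powers at the divisors of 78:
27^1 ≡ 27
27^2 ≡ 18
27^3 ≡ 12
27^6 ≡ 65
27^13 ≡ 78
27^26 ≡ 1
Therefore the multiplicative order of 27 modulo 79 is 26.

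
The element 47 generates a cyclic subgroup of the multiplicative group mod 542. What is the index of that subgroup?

Since 47 ∈ (Z/542Z)^×, its order divides φ(542) = φ(2)·φ(271) = 1·270 = 270 = 2 · 3^3 · 5.
Divisors of 270: 1, 2, 3, 5, 6, 9, 10, 15, 18, 27, 30, 45, 54, 90, 135, 270.
Compute 47^d (mod 542) for the divisors d until we hit 1:
47^1 ≡ 47 (mod 542)
47^2 ≡ 41 (mod 542)
47^3 ≡ 301 (mod 542)
47^5 ≡ 417 (mod 542)
47^6 ≡ 87 (mod 542)
47^9 ≡ 171 (mod 542)
47^10 ≡ 449 (mod 542)
47^15 ≡ 243 (mod 542)
47^18 ≡ 515 (mod 542)
47^27 ≡ 261 (mod 542)
47^30 ≡ 513 (mod 542)
47^45 ≡ 541 (mod 542)
47^54 ≡ 371 (mod 542)
47^90 ≡ 1 (mod 542) ✓
The order of 47 is 90, so the subgroup it generates has 90 elements.
[(Z/542Z)^× : ⟨47⟩] = 270/90 = 3.

3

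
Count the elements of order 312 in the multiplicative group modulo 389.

φ(389) = 389 − 1 = 388 = 2^2 · 97.
(Z/389Z)^× is cyclic (|G| = 388); a cyclic group of order m has exactly φ(d) elements of each order d | m, and none otherwise.
312 does not divide 388, so no element of (Z/389Z)^× has order 312.

0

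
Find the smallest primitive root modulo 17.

φ(17) = 17 − 1 = 16 = 2^4.
g is a primitive root iff g^(16/q) ≢ 1 (mod 17) for each prime q ∈ {2}.
g = 2: 2^8 ≡ 1 — hits 1, so not a primitive root.
g = 3: 3^8 ≡ 16 — none is 1, so 3 is a primitive root.
The smallest primitive root modulo 17 is 3.

3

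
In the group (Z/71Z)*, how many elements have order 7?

6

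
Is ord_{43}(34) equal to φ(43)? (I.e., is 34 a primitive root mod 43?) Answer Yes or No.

φ(43) = 43 − 1 = 42 = 2 · 3 · 7.
Test 34^(42/q) mod 43 for each prime factor q of 42:
34^21 ≡ 42 (mod 43)  [q = 2: ≢ 1 ✓]
34^14 ≡ 6 (mod 43)  [q = 3: ≢ 1 ✓]
34^6 ≡ 4 (mod 43)  [q = 7: ≢ 1 ✓]
All checks pass, so 34 has order 42 and is a primitive root modulo 43.

Yes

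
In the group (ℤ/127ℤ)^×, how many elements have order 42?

12

φ(127) = 127 − 1 = 126 = 2 · 3^2 · 7.
In a cyclic group of order 126, there are φ(d) elements of order d for each divisor d of 126, and zero for non-divisors.
42 = 2 · 3 · 7 divides 126, and φ(42) = 12.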